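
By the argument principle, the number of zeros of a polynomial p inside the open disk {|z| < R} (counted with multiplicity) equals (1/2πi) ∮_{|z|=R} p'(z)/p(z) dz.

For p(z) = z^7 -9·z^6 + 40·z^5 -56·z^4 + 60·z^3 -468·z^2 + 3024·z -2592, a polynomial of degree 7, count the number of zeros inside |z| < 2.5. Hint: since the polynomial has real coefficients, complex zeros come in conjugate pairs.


The zeros of p are: (-2 + 2i), (-2 - 2i), (3 + 3i), (3 - 3i), (3 + 3i), (3 - 3i), 1.
Their magnitudes are: 2.828, 2.828, 4.243, 4.243, 4.243, 4.243, 1.
Zeros with |z| < R = 2.5: 1.
Count = 1.
By the argument principle, (1/2πi) ∮_{|z|=R} p'(z)/p(z) dz equals exactly this count.

Number of zeros inside |z| < 2.5: 1.


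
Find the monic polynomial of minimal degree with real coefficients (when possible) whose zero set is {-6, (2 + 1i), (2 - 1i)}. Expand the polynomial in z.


The polynomial is p(z) = ∏_{α ∈ S} (z − α), where S = {-6, (2 + 1i), (2 - 1i)}.
Expanding the product yields: p(z) = z^3 + 2·z^2 -19·z + 30.
Note conjugate pairs combine to real quadratics: (z − (2+1i))(z − (2−1i)) = z² − 4z + 5.
The resulting polynomial has degree 3 and real coefficients as required.

p(z) = z^3 + 2·z^2 -19·z + 30.


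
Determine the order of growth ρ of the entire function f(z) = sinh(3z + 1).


sinh(w) is a linear combination of e^{iw} and e^{−iw} (or e^w, e^{−w} in the hyperbolic case), so |sinh(w)| ≤ e^{|w|}. With w = 3z + 1, |w| ≤ 3|z| + 1 = 3r + 1 on |z| = r, giving M(r) ≤ e^{3r + 1}, so ρ ≤ 1. On a suitable ray (z = it for sin/cos; z = t for sinh/cosh, t real → ∞), |sinh(3z + 1)| grows like e^{3|t|}/2, so ρ ≥ 1. Hence ρ = 1.
Therefore ρ = 1.

Order ρ = 1.


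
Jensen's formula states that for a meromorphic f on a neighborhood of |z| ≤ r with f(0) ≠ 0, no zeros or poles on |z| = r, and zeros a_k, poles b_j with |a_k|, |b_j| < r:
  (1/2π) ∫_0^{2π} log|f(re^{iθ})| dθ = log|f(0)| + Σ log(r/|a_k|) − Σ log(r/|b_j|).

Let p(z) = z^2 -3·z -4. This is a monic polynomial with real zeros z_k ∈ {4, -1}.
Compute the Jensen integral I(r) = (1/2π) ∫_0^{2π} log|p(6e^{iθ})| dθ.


Zeros: -1, 4; r = 6.
Inside |z| < r: -1, 4. Outside (|z| ≥ r): ∅.
p(0) = -4, so log|p(0)| = log(4) = 1.3863.
Apply Jensen: I(r) = log|p(0)| + Σ_k log(r/|z_k|), summed over zeros inside |z| < r.
  log(r/|z_k|) for z_k = 4: log(6/4) = 0.4055
  log(r/|z_k|) for z_k = -1: log(6/1) = 1.7918
Sum over inside zeros: 2.1972.
I(r) = log|p(0)| + (inside sum) = 1.3863 + 2.1972 = 3.5835.
Closed form (all zeros inside, monic): I(r) = n·log(r) = 2·log(6) = 3.5835. ✓

I(r) ≈ 3.5835.


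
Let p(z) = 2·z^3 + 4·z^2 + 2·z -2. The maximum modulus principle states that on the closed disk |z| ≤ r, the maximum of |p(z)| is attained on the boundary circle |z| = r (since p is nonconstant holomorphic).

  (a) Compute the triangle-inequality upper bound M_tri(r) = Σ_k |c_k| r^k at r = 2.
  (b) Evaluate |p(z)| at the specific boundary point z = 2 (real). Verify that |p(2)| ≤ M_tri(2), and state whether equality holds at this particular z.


Coefficients: c_0 = -2, c_1 = 2, c_2 = 4, c_3 = 2. Radius r = 2.
Part (a). Triangle bound: M_tri(r) = Σ_k |c_k| r^k
  = |-2|·2^0 + |2|·2^1 + |4|·2^2 + |2|·2^3
  = 2 + 4 + 16 + 16 = 38.
This bounds M(r) := max_{|z|=r} |p(z)| from above; equality holds iff all terms c_k z^k can be made to align in phase at a single z on |z|=r.
Part (b). At z = 2 (real, on the circle |z| = r):
  p(2) = (-2)·2^0 + (2)·2^1 + (4)·2^2 + (2)·2^3 = 34.
  |p(2)| = 34.
Check: |p(2)| = 34 ≤ 38 = M_tri(2). ✓ Equality does not hold at z = 2 (the coefficients have mixed signs, so the terms do not all align in phase there).

M_tri(2) = 38; |p(2)| = 34; equality at z=2: no.


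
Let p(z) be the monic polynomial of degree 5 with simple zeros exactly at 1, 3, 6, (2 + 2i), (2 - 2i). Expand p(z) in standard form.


The polynomial is p(z) = ∏_{α ∈ S} (z − α), where S = {1, 3, 6, (2 + 2i), (2 - 2i)}.
Expanding the product yields: p(z) = z^5 -14·z^4 + 75·z^3 -206·z^2 + 288·z -144.
Note conjugate pairs combine to real quadratics: (z − (2+2i))(z − (2−2i)) = z² − 4z + 8.
The resulting polynomial has degree 5 and real coefficients as required.

p(z) = z^5 -14·z^4 + 75·z^3 -206·z^2 + 288·z -144.


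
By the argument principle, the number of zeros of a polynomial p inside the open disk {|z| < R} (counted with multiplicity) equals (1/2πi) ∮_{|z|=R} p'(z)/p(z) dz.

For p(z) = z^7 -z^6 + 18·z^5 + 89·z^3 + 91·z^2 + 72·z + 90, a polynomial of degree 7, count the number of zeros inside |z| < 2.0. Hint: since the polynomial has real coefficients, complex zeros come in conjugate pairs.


The zeros of p are: -1, (0 + 3i), (0 - 3i), (0 + 1i), (0 - 1i), (1 + 3i), (1 - 3i).
Their magnitudes are: 1, 3, 3, 1, 1, 3.162, 3.162.
Zeros with |z| < R = 2.0: -1, (0 + 1i), (0 - 1i).
Count = 3.
By the argument principle, (1/2πi) ∮_{|z|=R} p'(z)/p(z) dz equals exactly this count.

Number of zeros inside |z| < 2.0: 3.


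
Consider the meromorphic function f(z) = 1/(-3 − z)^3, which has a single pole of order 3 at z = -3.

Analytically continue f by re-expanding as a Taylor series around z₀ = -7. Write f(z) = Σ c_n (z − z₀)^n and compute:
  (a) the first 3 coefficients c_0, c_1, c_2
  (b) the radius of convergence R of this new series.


Let w = z − z₀, so z = z₀ + w.
Then -3 − z = -3 − (z₀ + w) = (-3 − z₀) − w = 4 − w.
f(z) = 1/(4 − w)^3 = (1/(4)^3) · (1 − w/(4))^{−3}.
By the binomial series (1−u)^{−3} = Σ_{n≥0} C(n+2, 2) u^n for |u|<1, with u = w/(4):
  c_n = C(n+2, 2) / (4)^(n+3).
  c_0 = 1/(4)^3 = 1/64.
  c_1 = 3/(4)^4 = 3/256.
  c_2 = 6/(4)^5 = 3/512.
The series is valid for |w/d| < 1, i.e. |z − z₀| < |d|.
Radius of convergence: R = |-3 − z₀| = |4| = 4 (distance from z₀ to the singularity z = -3).

c_0 = 1/64, c_1 = 3/256, c_2 = 3/512; R = 4.


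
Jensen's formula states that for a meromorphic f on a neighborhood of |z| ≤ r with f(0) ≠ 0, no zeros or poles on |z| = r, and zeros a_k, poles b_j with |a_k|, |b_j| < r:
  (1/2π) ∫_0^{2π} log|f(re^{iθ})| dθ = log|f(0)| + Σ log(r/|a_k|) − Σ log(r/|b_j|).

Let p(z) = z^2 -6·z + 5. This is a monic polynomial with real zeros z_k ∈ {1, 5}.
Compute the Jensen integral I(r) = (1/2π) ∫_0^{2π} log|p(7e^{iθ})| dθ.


Zeros: 1, 5; r = 7.
Inside |z| < r: 1, 5. Outside (|z| ≥ r): ∅.
p(0) = 5, so log|p(0)| = log(5) = 1.6094.
Apply Jensen: I(r) = log|p(0)| + Σ_k log(r/|z_k|), summed over zeros inside |z| < r.
  log(r/|z_k|) for z_k = 1: log(7/1) = 1.9459
  log(r/|z_k|) for z_k = 5: log(7/5) = 0.3365
Sum over inside zeros: 2.2824.
I(r) = log|p(0)| + (inside sum) = 1.6094 + 2.2824 = 3.8918.
Closed form (all zeros inside, monic): I(r) = n·log(r) = 2·log(7) = 3.8918. ✓

I(r) ≈ 3.8918.


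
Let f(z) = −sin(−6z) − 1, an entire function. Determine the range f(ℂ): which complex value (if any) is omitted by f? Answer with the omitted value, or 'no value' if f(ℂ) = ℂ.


Little Picard bounds the complement of f(ℂ) to at most one point.
sin is entire and surjective onto ℂ: for every w ∈ ℂ, sin(ζ) = w has a solution ζ ∈ ℂ (e.g., via the complex inverse arcsin). With ζ = −6z this gives z = ζ/(-6). Then -1·sin(−6z) takes every value in -1·ℂ = ℂ, and adding -1 is a bijection of ℂ. So f is surjective and omits no value. (Note: only on the real line is sin bounded by [−1, 1].)

Omitted value: no value.


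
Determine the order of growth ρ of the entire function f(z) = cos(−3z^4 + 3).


Write cos(w) = (e^{iw} ± e^{−iw})/(2 or 2i), so |cos(w)| ≤ e^{|w|}. With w = −3z^4 + 3, |w| ≤ 3r^4 + 3 on |z|=r, giving M(r) ≤ e^{3r^4 + 3} and ρ ≤ 4. For the lower bound, choose z on |z|=r with -3z^4 purely imaginary of modulus 3r^4; then |cos(−3z^4 + 3)| grows like e^{3r^4}/2, so ρ ≥ 4. Hence ρ = 4.
Therefore ρ = 4.

Order ρ = 4.


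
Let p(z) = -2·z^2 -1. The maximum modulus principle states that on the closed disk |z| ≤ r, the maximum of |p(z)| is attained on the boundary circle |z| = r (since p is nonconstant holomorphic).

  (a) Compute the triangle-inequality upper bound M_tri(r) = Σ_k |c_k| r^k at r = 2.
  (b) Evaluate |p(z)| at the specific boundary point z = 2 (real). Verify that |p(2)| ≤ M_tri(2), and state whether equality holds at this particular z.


Coefficients: c_0 = -1, c_1 = 0, c_2 = -2. Radius r = 2.
Part (a). Triangle bound: M_tri(r) = Σ_k |c_k| r^k
  = |-1|·2^0 + |0|·2^1 + |-2|·2^2
  = 1 + 0 + 8 = 9.
This bounds M(r) := max_{|z|=r} |p(z)| from above; equality holds iff all terms c_k z^k can be made to align in phase at a single z on |z|=r.
Part (b). At z = 2 (real, on the circle |z| = r):
  p(2) = (-1)·2^0 + (0)·2^1 + (-2)·2^2 = -9.
  |p(2)| = 9.
Since all nonzero coefficients share the same sign, |p(2)| = 9 = M_tri(2); the triangle bound is attained at z = 2, so in fact M(r) = 9.

M_tri(2) = 9; |p(2)| = 9; equality at z=2: yes.


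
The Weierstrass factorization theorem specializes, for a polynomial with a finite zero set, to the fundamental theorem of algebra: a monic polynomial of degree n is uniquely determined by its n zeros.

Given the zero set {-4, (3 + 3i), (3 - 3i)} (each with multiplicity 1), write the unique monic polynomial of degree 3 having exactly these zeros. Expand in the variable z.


The polynomial is p(z) = ∏_{α ∈ S} (z − α), where S = {-4, (3 + 3i), (3 - 3i)}.
Expanding the product yields: p(z) = z^3 -2·z^2 -6·z + 72.
Note conjugate pairs combine to real quadratics: (z − (3+3i))(z − (3−3i)) = z² − 6z + 18.
The resulting polynomial has degree 3 and real coefficients as required.

p(z) = z^3 -2·z^2 -6·z + 72.


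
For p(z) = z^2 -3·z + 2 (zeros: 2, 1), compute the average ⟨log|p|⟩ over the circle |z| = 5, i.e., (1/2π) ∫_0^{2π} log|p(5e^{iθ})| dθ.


Zeros: 1, 2; r = 5.
Inside |z| < r: 1, 2. Outside (|z| ≥ r): ∅.
p(0) = 2, so log|p(0)| = log(2) = 0.6931.
Apply Jensen: I(r) = log|p(0)| + Σ_k log(r/|z_k|), summed over zeros inside |z| < r.
  log(r/|z_k|) for z_k = 2: log(5/2) = 0.9163
  log(r/|z_k|) for z_k = 1: log(5/1) = 1.6094
Sum over inside zeros: 2.5257.
I(r) = log|p(0)| + (inside sum) = 0.6931 + 2.5257 = 3.2189.
Closed form (all zeros inside, monic): I(r) = n·log(r) = 2·log(5) = 3.2189. ✓

I(r) ≈ 3.2189.


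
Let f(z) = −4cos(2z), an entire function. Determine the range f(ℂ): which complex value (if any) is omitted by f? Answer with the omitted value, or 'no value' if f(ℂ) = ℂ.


Little Picard bounds the complement of f(ℂ) to at most one point.
cos is entire and surjective onto ℂ: for every w ∈ ℂ, cos(ζ) = w has a solution ζ ∈ ℂ (e.g., via the complex inverse arccos). With ζ = 2z this gives z = ζ/(2). Then -4·cos(2z) takes every value in -4·ℂ = ℂ, and adding 0 is a bijection of ℂ. So f is surjective and omits no value. (Note: only on the real line is cos bounded by [−1, 1].)

Omitted value: no value.


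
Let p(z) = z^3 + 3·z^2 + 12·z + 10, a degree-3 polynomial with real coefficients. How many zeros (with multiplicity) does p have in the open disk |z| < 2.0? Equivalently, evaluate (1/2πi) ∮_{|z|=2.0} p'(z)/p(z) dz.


The zeros of p are: -1, (-1 + 3i), (-1 - 3i).
Their magnitudes are: 1, 3.162, 3.162.
Zeros with |z| < R = 2.0: -1.
Count = 1.
By the argument principle, (1/2πi) ∮_{|z|=R} p'(z)/p(z) dz equals exactly this count.

Number of zeros inside |z| < 2.0: 1.


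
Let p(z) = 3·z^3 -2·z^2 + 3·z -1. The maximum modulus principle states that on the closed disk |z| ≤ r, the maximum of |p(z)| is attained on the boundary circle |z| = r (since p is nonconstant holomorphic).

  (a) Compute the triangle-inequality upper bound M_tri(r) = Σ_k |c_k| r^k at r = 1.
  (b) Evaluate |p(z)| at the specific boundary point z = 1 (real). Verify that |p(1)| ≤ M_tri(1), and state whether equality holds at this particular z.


Coefficients: c_0 = -1, c_1 = 3, c_2 = -2, c_3 = 3. Radius r = 1.
Part (a). Triangle bound: M_tri(r) = Σ_k |c_k| r^k
  = |-1|·1^0 + |3|·1^1 + |-2|·1^2 + |3|·1^3
  = 1 + 3 + 2 + 3 = 9.
This bounds M(r) := max_{|z|=r} |p(z)| from above; equality holds iff all terms c_k z^k can be made to align in phase at a single z on |z|=r.
Part (b). At z = 1 (real, on the circle |z| = r):
  p(1) = (-1)·1^0 + (3)·1^1 + (-2)·1^2 + (3)·1^3 = 3.
  |p(1)| = 3.
Check: |p(1)| = 3 ≤ 9 = M_tri(1). ✓ Equality does not hold at z = 1 (the coefficients have mixed signs, so the terms do not all align in phase there).

M_tri(1) = 9; |p(1)| = 3; equality at z=1: no.


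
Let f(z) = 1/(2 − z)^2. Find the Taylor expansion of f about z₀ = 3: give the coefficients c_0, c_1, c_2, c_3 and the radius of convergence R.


Let w = z − z₀, so z = z₀ + w.
Then 2 − z = 2 − (z₀ + w) = (2 − z₀) − w = -1 − w.
f(z) = 1/(-1 − w)^2 = (1/(-1)^2) · (1 − w/(-1))^{−2}.
By the binomial series (1−u)^{−2} = Σ_{n≥0} C(n+1, 1) u^n for |u|<1, with u = w/(-1):
  c_n = C(n+1, 1) / (-1)^(n+2).
  c_0 = 1/(-1)^2 = 1.
  c_1 = 2/(-1)^3 = -2.
  c_2 = 3/(-1)^4 = 3.
  c_3 = 4/(-1)^5 = -4.
The series is valid for |w/d| < 1, i.e. |z − z₀| < |d|.
Radius of convergence: R = |2 − z₀| = |-1| = 1 (distance from z₀ to the singularity z = 2).

c_0 = 1, c_1 = -2, c_2 = 3, c_3 = -4; R = 1.


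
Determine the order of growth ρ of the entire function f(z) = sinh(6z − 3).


sinh(w) is a linear combination of e^{iw} and e^{−iw} (or e^w, e^{−w} in the hyperbolic case), so |sinh(w)| ≤ e^{|w|}. With w = 6z − 3, |w| ≤ 6|z| + 3 = 6r + 3 on |z| = r, giving M(r) ≤ e^{6r + 3}, so ρ ≤ 1. On a suitable ray (z = it for sin/cos; z = t for sinh/cosh, t real → ∞), |sinh(6z − 3)| grows like e^{6|t|}/2, so ρ ≥ 1. Hence ρ = 1.
Therefore ρ = 1.

Order ρ = 1.


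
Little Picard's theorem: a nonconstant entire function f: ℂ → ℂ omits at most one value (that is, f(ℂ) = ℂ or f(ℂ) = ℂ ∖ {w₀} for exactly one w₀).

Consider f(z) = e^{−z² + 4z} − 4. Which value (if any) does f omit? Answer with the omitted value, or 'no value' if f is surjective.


Little Picard bounds the complement of f(ℂ) to at most one point.
The exponent g(z) = −z² + 4z is a nonconstant polynomial, hence surjective onto ℂ. So e^{g(z)} takes every value in {e^w : w ∈ ℂ} = ℂ ∖ {0}. Adding -4 shifts the range to ℂ ∖ {-4}. f omits exactly -4.

Omitted value: -4.


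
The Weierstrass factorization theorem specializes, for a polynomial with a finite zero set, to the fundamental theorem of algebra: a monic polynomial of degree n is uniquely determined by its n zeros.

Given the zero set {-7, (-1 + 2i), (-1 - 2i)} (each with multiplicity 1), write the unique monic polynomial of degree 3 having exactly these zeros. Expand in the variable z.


The polynomial is p(z) = ∏_{α ∈ S} (z − α), where S = {-7, (-1 + 2i), (-1 - 2i)}.
Expanding the product yields: p(z) = z^3 + 9·z^2 + 19·z + 35.
Note conjugate pairs combine to real quadratics: (z − (-1+2i))(z − (-1−2i)) = z² + 2z + 5.
The resulting polynomial has degree 3 and real coefficients as required.

p(z) = z^3 + 9·z^2 + 19·z + 35.


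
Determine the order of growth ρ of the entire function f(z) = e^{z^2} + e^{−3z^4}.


Each summand is entire of order 2 and 4 respectively (as in the single-exponential case). The order of a sum is at most the max of the orders, so ρ ≤ 4. For the lower bound: on |z|=r choose arg z so that -3z^4 is real positive; then |e^{-3z^4}| = e^{3r^4} while |e^{1z^2}| ≤ e^{1r^2} = o(e^{3r^4}). So |f| ≥ e^{3r^4}(1 − o(1)) and ρ ≥ 4. Hence ρ = max(2, 4) = 4.
Therefore ρ = 4.

Order ρ = 4.


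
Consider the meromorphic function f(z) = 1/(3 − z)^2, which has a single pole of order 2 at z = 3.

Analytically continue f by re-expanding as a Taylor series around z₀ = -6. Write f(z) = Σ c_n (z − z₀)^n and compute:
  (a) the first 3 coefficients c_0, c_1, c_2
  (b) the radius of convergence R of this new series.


Let w = z − z₀, so z = z₀ + w.
Then 3 − z = 3 − (z₀ + w) = (3 − z₀) − w = 9 − w.
f(z) = 1/(9 − w)^2 = (1/(9)^2) · (1 − w/(9))^{−2}.
By the binomial series (1−u)^{−2} = Σ_{n≥0} C(n+1, 1) u^n for |u|<1, with u = w/(9):
  c_n = C(n+1, 1) / (9)^(n+2).
  c_0 = 1/(9)^2 = 1/81.
  c_1 = 2/(9)^3 = 2/729.
  c_2 = 3/(9)^4 = 1/2187.
The series is valid for |w/d| < 1, i.e. |z − z₀| < |d|.
Radius of convergence: R = |3 − z₀| = |9| = 9 (distance from z₀ to the singularity z = 3).

c_0 = 1/81, c_1 = 2/729, c_2 = 1/2187; R = 9.


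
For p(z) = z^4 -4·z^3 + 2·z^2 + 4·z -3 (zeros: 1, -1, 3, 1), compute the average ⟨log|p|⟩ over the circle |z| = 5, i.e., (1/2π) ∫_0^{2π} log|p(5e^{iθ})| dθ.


Zeros: -1, 1, 1, 3; r = 5.
Inside |z| < r: -1, 1, 1, 3. Outside (|z| ≥ r): ∅.
p(0) = -3, so log|p(0)| = log(3) = 1.0986.
Apply Jensen: I(r) = log|p(0)| + Σ_k log(r/|z_k|), summed over zeros inside |z| < r.
  log(r/|z_k|) for z_k = 1: log(5/1) = 1.6094
  log(r/|z_k|) for z_k = -1: log(5/1) = 1.6094
  log(r/|z_k|) for z_k = 3: log(5/3) = 0.5108
  log(r/|z_k|) for z_k = 1: log(5/1) = 1.6094
Sum over inside zeros: 5.3391.
I(r) = log|p(0)| + (inside sum) = 1.0986 + 5.3391 = 6.4378.
Closed form (all zeros inside, monic): I(r) = n·log(r) = 4·log(5) = 6.4378. ✓

I(r) ≈ 6.4378.


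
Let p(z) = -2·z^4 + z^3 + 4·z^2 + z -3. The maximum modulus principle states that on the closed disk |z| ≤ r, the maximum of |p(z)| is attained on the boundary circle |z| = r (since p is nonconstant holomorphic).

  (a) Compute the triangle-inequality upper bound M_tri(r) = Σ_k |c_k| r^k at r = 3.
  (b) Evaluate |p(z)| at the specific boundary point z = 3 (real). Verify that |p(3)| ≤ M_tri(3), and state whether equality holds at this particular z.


Coefficients: c_0 = -3, c_1 = 1, c_2 = 4, c_3 = 1, c_4 = -2. Radius r = 3.
Part (a). Triangle bound: M_tri(r) = Σ_k |c_k| r^k
  = |-3|·3^0 + |1|·3^1 + |4|·3^2 + |1|·3^3 + |-2|·3^4
  = 3 + 3 + 36 + 27 + 162 = 231.
This bounds M(r) := max_{|z|=r} |p(z)| from above; equality holds iff all terms c_k z^k can be made to align in phase at a single z on |z|=r.
Part (b). At z = 3 (real, on the circle |z| = r):
  p(3) = (-3)·3^0 + (1)·3^1 + (4)·3^2 + (1)·3^3 + (-2)·3^4 = -99.
  |p(3)| = 99.
Check: |p(3)| = 99 ≤ 231 = M_tri(3). ✓ Equality does not hold at z = 3 (the coefficients have mixed signs, so the terms do not all align in phase there).

M_tri(3) = 231; |p(3)| = 99; equality at z=3: no.


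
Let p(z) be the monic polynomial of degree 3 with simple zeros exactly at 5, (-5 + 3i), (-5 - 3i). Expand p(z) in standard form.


The polynomial is p(z) = ∏_{α ∈ S} (z − α), where S = {5, (-5 + 3i), (-5 - 3i)}.
Expanding the product yields: p(z) = z^3 + 5·z^2 -16·z -170.
Note conjugate pairs combine to real quadratics: (z − (-5+3i))(z − (-5−3i)) = z² + 10z + 34.
The resulting polynomial has degree 3 and real coefficients as required.

p(z) = z^3 + 5·z^2 -16·z -170.


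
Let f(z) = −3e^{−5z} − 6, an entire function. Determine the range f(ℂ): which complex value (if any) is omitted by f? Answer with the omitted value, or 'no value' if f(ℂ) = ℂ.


Little Picard bounds the complement of f(ℂ) to at most one point.
e^{−5z} is never zero on ℂ, so -3·e^{−5z} takes every value in ℂ ∖ {0}. Adding -6 shifts the range to ℂ ∖ {-6}. Thus f omits exactly the value -6.

Omitted value: -6.


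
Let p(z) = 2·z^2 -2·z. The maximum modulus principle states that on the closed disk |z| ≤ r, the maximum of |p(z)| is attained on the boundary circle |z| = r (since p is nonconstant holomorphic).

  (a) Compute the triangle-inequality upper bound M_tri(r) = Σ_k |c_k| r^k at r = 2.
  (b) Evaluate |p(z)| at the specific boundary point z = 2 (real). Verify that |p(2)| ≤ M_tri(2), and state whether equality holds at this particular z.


Coefficients: c_0 = 0, c_1 = -2, c_2 = 2. Radius r = 2.
Part (a). Triangle bound: M_tri(r) = Σ_k |c_k| r^k
  = |0|·2^0 + |-2|·2^1 + |2|·2^2
  = 0 + 4 + 8 = 12.
This bounds M(r) := max_{|z|=r} |p(z)| from above; equality holds iff all terms c_k z^k can be made to align in phase at a single z on |z|=r.
Part (b). At z = 2 (real, on the circle |z| = r):
  p(2) = (0)·2^0 + (-2)·2^1 + (2)·2^2 = 4.
  |p(2)| = 4.
Check: |p(2)| = 4 ≤ 12 = M_tri(2). ✓ Equality does not hold at z = 2 (the coefficients have mixed signs, so the terms do not all align in phase there).

M_tri(2) = 12; |p(2)| = 4; equality at z=2: no.


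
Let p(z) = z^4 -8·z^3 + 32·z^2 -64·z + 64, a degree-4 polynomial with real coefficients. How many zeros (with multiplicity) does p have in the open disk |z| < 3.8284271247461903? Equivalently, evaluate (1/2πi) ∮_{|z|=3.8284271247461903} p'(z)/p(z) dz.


The zeros of p are: (2 + 2i), (2 - 2i), (2 + 2i), (2 - 2i).
Their magnitudes are: 2.828, 2.828, 2.828, 2.828.
Zeros with |z| < R = 3.8284271247461903: (2 + 2i), (2 - 2i), (2 + 2i), (2 - 2i).
Count = 4.
By the argument principle, (1/2πi) ∮_{|z|=R} p'(z)/p(z) dz equals exactly this count.

Number of zeros inside |z| < 3.8284271247461903: 4.


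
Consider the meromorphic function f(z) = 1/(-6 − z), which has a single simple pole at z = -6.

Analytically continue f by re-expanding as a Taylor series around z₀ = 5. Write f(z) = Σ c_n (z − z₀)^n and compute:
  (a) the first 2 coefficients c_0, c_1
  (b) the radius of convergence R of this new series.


Let w = z − z₀, so z = z₀ + w.
Then -6 − z = -6 − (z₀ + w) = (-6 − z₀) − w = -11 − w.
f(z) = 1/(-11 − w) = (1/(-11)) · 1/(1 − w/(-11)) = Σ_{n≥0} w^n / (-11)^(n+1).
So c_n = 1/(-11)^(n+1):
  c_0 = 1/(-11)^1 = -1/11.
  c_1 = 1/(-11)^2 = 1/121.
The series is valid for |w/d| < 1, i.e. |z − z₀| < |d|.
Radius of convergence: R = |-6 − z₀| = |-11| = 11 (distance from z₀ to the singularity z = -6).

c_0 = -1/11, c_1 = 1/121; R = 11.


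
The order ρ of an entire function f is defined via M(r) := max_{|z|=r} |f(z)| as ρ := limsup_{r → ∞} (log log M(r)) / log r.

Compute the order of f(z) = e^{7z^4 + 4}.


|e^{7z^4 + 4}| = e^{Re(7·z^4) + 4} ≤ e^{7|z|^4 + 4} = e^{7r^4 + 4} on |z| = r, so ρ ≤ 4. Choosing z on |z|=r so that 7·z^4 is real positive (always possible by picking arg z appropriately) gives |f(z)| = e^{7r^4 + 4}, matching the bound. The additive constant 4 does not affect log log M(r) ~ 4·log r. Hence ρ = 4.
Therefore ρ = 4.

Order ρ = 4.


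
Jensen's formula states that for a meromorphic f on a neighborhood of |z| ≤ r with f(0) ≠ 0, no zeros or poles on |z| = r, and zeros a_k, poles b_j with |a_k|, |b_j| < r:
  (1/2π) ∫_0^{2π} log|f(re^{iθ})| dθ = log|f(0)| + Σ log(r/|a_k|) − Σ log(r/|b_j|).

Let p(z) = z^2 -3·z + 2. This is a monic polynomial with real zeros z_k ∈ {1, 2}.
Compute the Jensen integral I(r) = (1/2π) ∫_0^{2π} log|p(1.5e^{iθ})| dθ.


Zeros: 1, 2; r = 1.5.
Inside |z| < r: 1. Outside (|z| ≥ r): 2.
p(0) = 2, so log|p(0)| = log(2) = 0.6931.
Apply Jensen: I(r) = log|p(0)| + Σ_k log(r/|z_k|), summed over zeros inside |z| < r.
  log(r/|z_k|) for z_k = 1: log(1.5/1) = 0.4055
  Outside zeros (2) contribute nothing to the Jensen sum.
Sum over inside zeros: 0.4055.
I(r) = log|p(0)| + (inside sum) = 0.6931 + 0.4055 = 1.0986.
Note: since some zeros are outside |z| ≤ r, the simplified n·log(r) form does NOT apply — only the inside zeros contribute.

I(r) ≈ 1.0986.


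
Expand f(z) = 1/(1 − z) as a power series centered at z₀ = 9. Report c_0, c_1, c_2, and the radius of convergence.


Let w = z − z₀, so z = z₀ + w.
Then 1 − z = 1 − (z₀ + w) = (1 − z₀) − w = -8 − w.
f(z) = 1/(-8 − w) = (1/(-8)) · 1/(1 − w/(-8)) = Σ_{n≥0} w^n / (-8)^(n+1).
So c_n = 1/(-8)^(n+1):
  c_0 = 1/(-8)^1 = -1/8.
  c_1 = 1/(-8)^2 = 1/64.
  c_2 = 1/(-8)^3 = -1/512.
The series is valid for |w/d| < 1, i.e. |z − z₀| < |d|.
Radius of convergence: R = |1 − z₀| = |-8| = 8 (distance from z₀ to the singularity z = 1).

c_0 = -1/8, c_1 = 1/64, c_2 = -1/512; R = 8.


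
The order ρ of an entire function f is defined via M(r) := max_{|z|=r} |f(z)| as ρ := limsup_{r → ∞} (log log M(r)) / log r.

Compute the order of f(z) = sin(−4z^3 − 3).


Write sin(w) = (e^{iw} ± e^{−iw})/(2 or 2i), so |sin(w)| ≤ e^{|w|}. With w = −4z^3 − 3, |w| ≤ 4r^3 + 3 on |z|=r, giving M(r) ≤ e^{4r^3 + 3} and ρ ≤ 3. For the lower bound, choose z on |z|=r with -4z^3 purely imaginary of modulus 4r^3; then |sin(−4z^3 − 3)| grows like e^{4r^3}/2, so ρ ≥ 3. Hence ρ = 3.
Therefore ρ = 3.

Order ρ = 3.


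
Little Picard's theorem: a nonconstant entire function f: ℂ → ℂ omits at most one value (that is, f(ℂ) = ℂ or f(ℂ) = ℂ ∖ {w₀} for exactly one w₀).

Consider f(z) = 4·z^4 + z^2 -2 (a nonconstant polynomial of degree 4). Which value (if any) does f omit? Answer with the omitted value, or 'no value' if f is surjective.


Little Picard bounds the complement of f(ℂ) to at most one point.
For every w ∈ ℂ, the equation p(z) − w = 0 is a nonconstant polynomial in z and hence has at least one root by the fundamental theorem of algebra. So p is surjective onto ℂ, omitting no value.

Omitted value: no value.


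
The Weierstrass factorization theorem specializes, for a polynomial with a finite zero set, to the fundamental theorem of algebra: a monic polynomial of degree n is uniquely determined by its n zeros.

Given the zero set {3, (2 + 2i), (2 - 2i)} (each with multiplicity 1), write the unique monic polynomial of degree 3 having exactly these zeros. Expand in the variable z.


The polynomial is p(z) = ∏_{α ∈ S} (z − α), where S = {3, (2 + 2i), (2 - 2i)}.
Expanding the product yields: p(z) = z^3 -7·z^2 + 20·z -24.
Note conjugate pairs combine to real quadratics: (z − (2+2i))(z − (2−2i)) = z² − 4z + 8.
The resulting polynomial has degree 3 and real coefficients as required.

p(z) = z^3 -7·z^2 + 20·z -24.


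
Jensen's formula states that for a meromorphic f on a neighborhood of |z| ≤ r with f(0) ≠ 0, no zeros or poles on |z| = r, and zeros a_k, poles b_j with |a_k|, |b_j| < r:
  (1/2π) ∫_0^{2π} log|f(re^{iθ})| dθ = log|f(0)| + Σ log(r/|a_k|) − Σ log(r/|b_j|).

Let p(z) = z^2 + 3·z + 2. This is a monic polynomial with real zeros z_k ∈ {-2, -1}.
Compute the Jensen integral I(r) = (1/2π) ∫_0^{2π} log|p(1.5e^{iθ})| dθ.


Zeros: -2, -1; r = 1.5.
Inside |z| < r: -1. Outside (|z| ≥ r): -2.
p(0) = 2, so log|p(0)| = log(2) = 0.6931.
Apply Jensen: I(r) = log|p(0)| + Σ_k log(r/|z_k|), summed over zeros inside |z| < r.
  log(r/|z_k|) for z_k = -1: log(1.5/1) = 0.4055
  Outside zeros (-2) contribute nothing to the Jensen sum.
Sum over inside zeros: 0.4055.
I(r) = log|p(0)| + (inside sum) = 0.6931 + 0.4055 = 1.0986.
Note: since some zeros are outside |z| ≤ r, the simplified n·log(r) form does NOT apply — only the inside zeros contribute.

I(r) ≈ 1.0986.


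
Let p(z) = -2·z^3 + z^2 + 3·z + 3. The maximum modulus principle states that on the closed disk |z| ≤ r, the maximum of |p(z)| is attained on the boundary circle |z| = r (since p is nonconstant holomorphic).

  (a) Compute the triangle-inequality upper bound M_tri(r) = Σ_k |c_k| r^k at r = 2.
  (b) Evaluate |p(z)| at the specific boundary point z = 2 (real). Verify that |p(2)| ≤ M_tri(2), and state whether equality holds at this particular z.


Coefficients: c_0 = 3, c_1 = 3, c_2 = 1, c_3 = -2. Radius r = 2.
Part (a). Triangle bound: M_tri(r) = Σ_k |c_k| r^k
  = |3|·2^0 + |3|·2^1 + |1|·2^2 + |-2|·2^3
  = 3 + 6 + 4 + 16 = 29.
This bounds M(r) := max_{|z|=r} |p(z)| from above; equality holds iff all terms c_k z^k can be made to align in phase at a single z on |z|=r.
Part (b). At z = 2 (real, on the circle |z| = r):
  p(2) = (3)·2^0 + (3)·2^1 + (1)·2^2 + (-2)·2^3 = -3.
  |p(2)| = 3.
Check: |p(2)| = 3 ≤ 29 = M_tri(2). ✓ Equality does not hold at z = 2 (the coefficients have mixed signs, so the terms do not all align in phase there).

M_tri(2) = 29; |p(2)| = 3; equality at z=2: no.


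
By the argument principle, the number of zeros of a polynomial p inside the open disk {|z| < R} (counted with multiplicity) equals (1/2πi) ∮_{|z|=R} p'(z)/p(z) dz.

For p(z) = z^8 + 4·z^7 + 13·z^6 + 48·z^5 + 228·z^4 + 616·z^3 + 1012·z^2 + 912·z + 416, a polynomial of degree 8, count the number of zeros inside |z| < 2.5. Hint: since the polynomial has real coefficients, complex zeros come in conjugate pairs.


The zeros of p are: (-2 + 2i), (-2 - 2i), (-1 + 1i), (-1 - 1i), (-1 + 1i), (-1 - 1i), (2 + 3i), (2 - 3i).
Their magnitudes are: 2.828, 2.828, 1.414, 1.414, 1.414, 1.414, 3.606, 3.606.
Zeros with |z| < R = 2.5: (-1 + 1i), (-1 - 1i), (-1 + 1i), (-1 - 1i).
Count = 4.
By the argument principle, (1/2πi) ∮_{|z|=R} p'(z)/p(z) dz equals exactly this count.

Number of zeros inside |z| < 2.5: 4.


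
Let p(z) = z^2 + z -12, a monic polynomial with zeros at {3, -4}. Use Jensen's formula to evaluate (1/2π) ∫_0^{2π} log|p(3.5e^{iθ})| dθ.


Zeros: -4, 3; r = 3.5.
Inside |z| < r: 3. Outside (|z| ≥ r): -4.
p(0) = -12, so log|p(0)| = log(12) = 2.4849.
Apply Jensen: I(r) = log|p(0)| + Σ_k log(r/|z_k|), summed over zeros inside |z| < r.
  log(r/|z_k|) for z_k = 3: log(3.5/3) = 0.1542
  Outside zeros (-4) contribute nothing to the Jensen sum.
Sum over inside zeros: 0.1542.
I(r) = log|p(0)| + (inside sum) = 2.4849 + 0.1542 = 2.6391.
Note: since some zeros are outside |z| ≤ r, the simplified n·log(r) form does NOT apply — only the inside zeros contribute.

I(r) ≈ 2.6391.


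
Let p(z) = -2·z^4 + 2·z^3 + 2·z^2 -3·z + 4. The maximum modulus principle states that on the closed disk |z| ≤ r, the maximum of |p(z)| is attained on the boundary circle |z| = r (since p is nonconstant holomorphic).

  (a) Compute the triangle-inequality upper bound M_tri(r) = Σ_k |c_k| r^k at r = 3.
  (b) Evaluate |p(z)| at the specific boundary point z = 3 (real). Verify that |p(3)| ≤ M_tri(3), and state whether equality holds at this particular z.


Coefficients: c_0 = 4, c_1 = -3, c_2 = 2, c_3 = 2, c_4 = -2. Radius r = 3.
Part (a). Triangle bound: M_tri(r) = Σ_k |c_k| r^k
  = |4|·3^0 + |-3|·3^1 + |2|·3^2 + |2|·3^3 + |-2|·3^4
  = 4 + 9 + 18 + 54 + 162 = 247.
This bounds M(r) := max_{|z|=r} |p(z)| from above; equality holds iff all terms c_k z^k can be made to align in phase at a single z on |z|=r.
Part (b). At z = 3 (real, on the circle |z| = r):
  p(3) = (4)·3^0 + (-3)·3^1 + (2)·3^2 + (2)·3^3 + (-2)·3^4 = -95.
  |p(3)| = 95.
Check: |p(3)| = 95 ≤ 247 = M_tri(3). ✓ Equality does not hold at z = 3 (the coefficients have mixed signs, so the terms do not all align in phase there).

M_tri(3) = 247; |p(3)| = 95; equality at z=3: no.


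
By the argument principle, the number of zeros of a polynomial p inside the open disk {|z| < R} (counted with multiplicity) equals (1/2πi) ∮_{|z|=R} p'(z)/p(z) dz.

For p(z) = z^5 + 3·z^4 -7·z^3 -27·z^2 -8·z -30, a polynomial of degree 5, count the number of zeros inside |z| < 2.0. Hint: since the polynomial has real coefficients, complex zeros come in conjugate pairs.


The zeros of p are: (-3 + 1i), (-3 - 1i), 3, (0 + 1i), (0 - 1i).
Their magnitudes are: 3.162, 3.162, 3, 1, 1.
Zeros with |z| < R = 2.0: (0 + 1i), (0 - 1i).
Count = 2.
By the argument principle, (1/2πi) ∮_{|z|=R} p'(z)/p(z) dz equals exactly this count.

Number of zeros inside |z| < 2.0: 2.


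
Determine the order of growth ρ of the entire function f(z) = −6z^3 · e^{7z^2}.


M(r) = max_{|z|=r} |-6|·|z|^3·|e^{7z^2}| = 6·r^3 · e^{7r^2} (the factors attain their maxima compatibly on |z|=r). Then log M(r) = log 6 + 3·log r + 7r^2, dominated by the last term, so log log M(r) ~ 2·log r. The polynomial factor -6z^3 contributes only a log r term and does not affect the order. ρ = 2.
Therefore ρ = 2.

Order ρ = 2.


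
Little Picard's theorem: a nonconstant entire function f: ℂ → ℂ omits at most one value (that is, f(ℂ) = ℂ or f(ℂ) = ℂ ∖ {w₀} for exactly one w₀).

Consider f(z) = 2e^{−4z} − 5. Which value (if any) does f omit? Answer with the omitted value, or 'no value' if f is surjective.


Little Picard bounds the complement of f(ℂ) to at most one point.
e^{−4z} is never zero on ℂ, so 2·e^{−4z} takes every value in ℂ ∖ {0}. Adding -5 shifts the range to ℂ ∖ {-5}. Thus f omits exactly the value -5.

Omitted value: -5.


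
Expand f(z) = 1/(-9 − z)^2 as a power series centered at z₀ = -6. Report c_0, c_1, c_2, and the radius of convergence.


Let w = z − z₀, so z = z₀ + w.
Then -9 − z = -9 − (z₀ + w) = (-9 − z₀) − w = -3 − w.
f(z) = 1/(-3 − w)^2 = (1/(-3)^2) · (1 − w/(-3))^{−2}.
By the binomial series (1−u)^{−2} = Σ_{n≥0} C(n+1, 1) u^n for |u|<1, with u = w/(-3):
  c_n = C(n+1, 1) / (-3)^(n+2).
  c_0 = 1/(-3)^2 = 1/9.
  c_1 = 2/(-3)^3 = -2/27.
  c_2 = 3/(-3)^4 = 1/27.
The series is valid for |w/d| < 1, i.e. |z − z₀| < |d|.
Radius of convergence: R = |-9 − z₀| = |-3| = 3 (distance from z₀ to the singularity z = -9).

c_0 = 1/9, c_1 = -2/27, c_2 = 1/27; R = 3.


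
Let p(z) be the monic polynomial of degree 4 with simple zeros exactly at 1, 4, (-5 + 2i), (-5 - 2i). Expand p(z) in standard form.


The polynomial is p(z) = ∏_{α ∈ S} (z − α), where S = {1, 4, (-5 + 2i), (-5 - 2i)}.
Expanding the product yields: p(z) = z^4 + 5·z^3 -17·z^2 -105·z + 116.
Note conjugate pairs combine to real quadratics: (z − (-5+2i))(z − (-5−2i)) = z² + 10z + 29.
The resulting polynomial has degree 4 and real coefficients as required.

p(z) = z^4 + 5·z^3 -17·z^2 -105·z + 116.


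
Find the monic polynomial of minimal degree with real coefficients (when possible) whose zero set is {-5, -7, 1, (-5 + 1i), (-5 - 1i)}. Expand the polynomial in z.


The polynomial is p(z) = ∏_{α ∈ S} (z − α), where S = {-5, -7, 1, (-5 + 1i), (-5 - 1i)}.
Expanding the product yields: p(z) = z^5 + 21·z^4 + 159·z^3 + 481·z^2 + 248·z -910.
Note conjugate pairs combine to real quadratics: (z − (-5+1i))(z − (-5−1i)) = z² + 10z + 26.
The resulting polynomial has degree 5 and real coefficients as required.

p(z) = z^5 + 21·z^4 + 159·z^3 + 481·z^2 + 248·z -910.


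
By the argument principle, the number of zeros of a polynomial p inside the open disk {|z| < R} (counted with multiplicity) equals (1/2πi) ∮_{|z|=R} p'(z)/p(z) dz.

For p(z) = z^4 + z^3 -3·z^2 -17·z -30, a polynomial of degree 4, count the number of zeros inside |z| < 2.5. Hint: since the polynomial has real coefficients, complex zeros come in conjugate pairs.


The zeros of p are: (-1 + 2i), (-1 - 2i), 3, -2.
Their magnitudes are: 2.236, 2.236, 3, 2.
Zeros with |z| < R = 2.5: (-1 + 2i), (-1 - 2i), -2.
Count = 3.
By the argument principle, (1/2πi) ∮_{|z|=R} p'(z)/p(z) dz equals exactly this count.

Number of zeros inside |z| < 2.5: 3.


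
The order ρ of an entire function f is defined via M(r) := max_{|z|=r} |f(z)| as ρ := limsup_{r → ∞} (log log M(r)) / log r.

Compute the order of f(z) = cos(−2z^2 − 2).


Write cos(w) = (e^{iw} ± e^{−iw})/(2 or 2i), so |cos(w)| ≤ e^{|w|}. With w = −2z^2 − 2, |w| ≤ 2r^2 + 2 on |z|=r, giving M(r) ≤ e^{2r^2 + 2} and ρ ≤ 2. For the lower bound, choose z on |z|=r with -2z^2 purely imaginary of modulus 2r^2; then |cos(−2z^2 − 2)| grows like e^{2r^2}/2, so ρ ≥ 2. Hence ρ = 2.
Therefore ρ = 2.

Order ρ = 2.


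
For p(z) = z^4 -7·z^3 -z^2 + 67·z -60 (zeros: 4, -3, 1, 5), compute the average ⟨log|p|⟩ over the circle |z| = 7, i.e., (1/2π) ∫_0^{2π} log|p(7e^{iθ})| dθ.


Zeros: -3, 1, 4, 5; r = 7.
Inside |z| < r: -3, 1, 4, 5. Outside (|z| ≥ r): ∅.
p(0) = -60, so log|p(0)| = log(60) = 4.0943.
Apply Jensen: I(r) = log|p(0)| + Σ_k log(r/|z_k|), summed over zeros inside |z| < r.
  log(r/|z_k|) for z_k = 4: log(7/4) = 0.5596
  log(r/|z_k|) for z_k = -3: log(7/3) = 0.8473
  log(r/|z_k|) for z_k = 1: log(7/1) = 1.9459
  log(r/|z_k|) for z_k = 5: log(7/5) = 0.3365
Sum over inside zeros: 3.6893.
I(r) = log|p(0)| + (inside sum) = 4.0943 + 3.6893 = 7.7836.
Closed form (all zeros inside, monic): I(r) = n·log(r) = 4·log(7) = 7.7836. ✓

I(r) ≈ 7.7836.


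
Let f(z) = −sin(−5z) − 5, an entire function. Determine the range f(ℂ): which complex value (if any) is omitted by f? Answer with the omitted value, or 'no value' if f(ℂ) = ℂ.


Little Picard bounds the complement of f(ℂ) to at most one point.
sin is entire and surjective onto ℂ: for every w ∈ ℂ, sin(ζ) = w has a solution ζ ∈ ℂ (e.g., via the complex inverse arcsin). With ζ = −5z this gives z = ζ/(-5). Then -1·sin(−5z) takes every value in -1·ℂ = ℂ, and adding -5 is a bijection of ℂ. So f is surjective and omits no value. (Note: only on the real line is sin bounded by [−1, 1].)

Omitted value: no value.


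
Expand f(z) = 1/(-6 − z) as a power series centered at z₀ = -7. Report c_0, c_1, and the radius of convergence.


Let w = z − z₀, so z = z₀ + w.
Then -6 − z = -6 − (z₀ + w) = (-6 − z₀) − w = 1 − w.
f(z) = 1/(1 − w) = (1/(1)) · 1/(1 − w/(1)) = Σ_{n≥0} w^n / (1)^(n+1).
So c_n = 1/(1)^(n+1):
  c_0 = 1/(1)^1 = 1.
  c_1 = 1/(1)^2 = 1.
The series is valid for |w/d| < 1, i.e. |z − z₀| < |d|.
Radius of convergence: R = |-6 − z₀| = |1| = 1 (distance from z₀ to the singularity z = -6).

c_0 = 1, c_1 = 1; R = 1.


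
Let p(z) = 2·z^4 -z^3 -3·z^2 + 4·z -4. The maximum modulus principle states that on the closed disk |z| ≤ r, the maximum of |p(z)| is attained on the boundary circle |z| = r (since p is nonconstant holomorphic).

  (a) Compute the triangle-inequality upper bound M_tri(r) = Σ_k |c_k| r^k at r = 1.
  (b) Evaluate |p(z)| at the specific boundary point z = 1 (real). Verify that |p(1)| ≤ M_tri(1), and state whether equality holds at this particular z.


Coefficients: c_0 = -4, c_1 = 4, c_2 = -3, c_3 = -1, c_4 = 2. Radius r = 1.
Part (a). Triangle bound: M_tri(r) = Σ_k |c_k| r^k
  = |-4|·1^0 + |4|·1^1 + |-3|·1^2 + |-1|·1^3 + |2|·1^4
  = 4 + 4 + 3 + 1 + 2 = 14.
This bounds M(r) := max_{|z|=r} |p(z)| from above; equality holds iff all terms c_k z^k can be made to align in phase at a single z on |z|=r.
Part (b). At z = 1 (real, on the circle |z| = r):
  p(1) = (-4)·1^0 + (4)·1^1 + (-3)·1^2 + (-1)·1^3 + (2)·1^4 = -2.
  |p(1)| = 2.
Check: |p(1)| = 2 ≤ 14 = M_tri(1). ✓ Equality does not hold at z = 1 (the coefficients have mixed signs, so the terms do not all align in phase there).

M_tri(1) = 14; |p(1)| = 2; equality at z=1: no.


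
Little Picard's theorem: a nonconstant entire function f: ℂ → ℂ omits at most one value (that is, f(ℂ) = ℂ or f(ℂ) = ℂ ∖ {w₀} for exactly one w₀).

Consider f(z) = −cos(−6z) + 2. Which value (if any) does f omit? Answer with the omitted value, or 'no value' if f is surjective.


Little Picard bounds the complement of f(ℂ) to at most one point.
cos is entire and surjective onto ℂ: for every w ∈ ℂ, cos(ζ) = w has a solution ζ ∈ ℂ (e.g., via the complex inverse arccos). With ζ = −6z this gives z = ζ/(-6). Then -1·cos(−6z) takes every value in -1·ℂ = ℂ, and adding 2 is a bijection of ℂ. So f is surjective and omits no value. (Note: only on the real line is cos bounded by [−1, 1].)

Omitted value: no value.


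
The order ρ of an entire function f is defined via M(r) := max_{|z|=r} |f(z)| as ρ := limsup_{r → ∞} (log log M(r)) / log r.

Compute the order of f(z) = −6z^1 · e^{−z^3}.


M(r) = max_{|z|=r} |-6|·|z|^1·|e^{−z^3}| = 6·r^1 · e^{1r^3} (the factors attain their maxima compatibly on |z|=r). Then log M(r) = log 6 + 1·log r + 1r^3, dominated by the last term, so log log M(r) ~ 3·log r. The polynomial factor -6z^1 contributes only a log r term and does not affect the order. ρ = 3.
Therefore ρ = 3.

Order ρ = 3.


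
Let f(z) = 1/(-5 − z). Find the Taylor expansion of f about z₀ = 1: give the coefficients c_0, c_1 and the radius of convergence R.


Let w = z − z₀, so z = z₀ + w.
Then -5 − z = -5 − (z₀ + w) = (-5 − z₀) − w = -6 − w.
f(z) = 1/(-6 − w) = (1/(-6)) · 1/(1 − w/(-6)) = Σ_{n≥0} w^n / (-6)^(n+1).
So c_n = 1/(-6)^(n+1):
  c_0 = 1/(-6)^1 = -1/6.
  c_1 = 1/(-6)^2 = 1/36.
The series is valid for |w/d| < 1, i.e. |z − z₀| < |d|.
Radius of convergence: R = |-5 − z₀| = |-6| = 6 (distance from z₀ to the singularity z = -5).

c_0 = -1/6, c_1 = 1/36; R = 6.
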